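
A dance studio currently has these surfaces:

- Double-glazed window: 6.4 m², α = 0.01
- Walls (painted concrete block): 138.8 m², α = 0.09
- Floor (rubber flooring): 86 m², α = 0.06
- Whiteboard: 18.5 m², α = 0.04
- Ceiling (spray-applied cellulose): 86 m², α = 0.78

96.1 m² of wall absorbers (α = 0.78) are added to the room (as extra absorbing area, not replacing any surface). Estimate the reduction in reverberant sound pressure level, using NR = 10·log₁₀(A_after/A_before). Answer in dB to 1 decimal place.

Total absorption A_before = 6.4×0.01 + 138.8×0.09 + 86×0.06 + 18.5×0.04 + 86×0.78
  = 0.064 + 12.492 + 5.160 + 0.740 + 67.080 = 85.536 m² sabins.
Treatment contributes 96.1·0.78 = 74.958 sabins.
A_after = 85.536 + 74.958 = 160.494 sabins.
Reduction = 10 log₁₀(A_after/A_before) = 10 log₁₀(1.8763) = 2.7 dB.

2.7 dB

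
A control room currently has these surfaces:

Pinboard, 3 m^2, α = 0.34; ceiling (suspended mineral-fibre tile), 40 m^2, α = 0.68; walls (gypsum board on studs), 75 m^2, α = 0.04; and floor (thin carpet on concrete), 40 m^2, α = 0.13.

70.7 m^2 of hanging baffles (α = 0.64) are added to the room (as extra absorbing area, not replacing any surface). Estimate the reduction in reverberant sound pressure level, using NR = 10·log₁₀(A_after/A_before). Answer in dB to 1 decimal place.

3.5 dB

Total absorption A_before = 3×0.34 + 40×0.68 + 75×0.04 + 40×0.13
  = 1.020 + 27.200 + 3.000 + 5.200 = 36.420 m^2 sabins.
Treatment contributes 70.7·0.64 = 45.248 sabins.
New total A_after = 81.668 sabins.
Reduction = 10 log₁₀(A_after/A_before) = 10 log₁₀(2.2424) = 3.5 dB.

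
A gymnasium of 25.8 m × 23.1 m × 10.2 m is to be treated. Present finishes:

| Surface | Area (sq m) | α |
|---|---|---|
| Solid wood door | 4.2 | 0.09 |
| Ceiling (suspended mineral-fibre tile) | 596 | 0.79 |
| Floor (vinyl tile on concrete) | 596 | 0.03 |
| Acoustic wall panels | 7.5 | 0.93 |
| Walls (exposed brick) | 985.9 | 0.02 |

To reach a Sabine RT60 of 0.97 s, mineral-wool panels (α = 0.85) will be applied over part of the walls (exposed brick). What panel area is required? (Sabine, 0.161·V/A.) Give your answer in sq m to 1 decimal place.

A₁ = Σ Sᵢαᵢ = 4.2*0.09 + 596*0.79 + 596*0.03 + 7.5*0.93 + 985.9*0.02 = 515.791 sabins.
V = 6078.996 m³. Target absorption A₂ = 0.161 × 6078.996 / 0.97 = 1008.988 sabins.
ΔA needed = 1008.988 − 515.791 = 493.197 sabins.
Net gain per sq m: Δα = 0.85 − 0.02 = 0.83.
Panel area = 493.197 / 0.83 = 594.2 sq m.

594.2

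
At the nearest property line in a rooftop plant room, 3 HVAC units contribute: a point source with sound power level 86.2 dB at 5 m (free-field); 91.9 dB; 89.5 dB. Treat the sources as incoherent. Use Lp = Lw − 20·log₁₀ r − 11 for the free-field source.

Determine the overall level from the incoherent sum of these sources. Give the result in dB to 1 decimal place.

93.9 dB

Source at 5 m: Lp = 86.2 − 20·log₁₀(5) − 11 = 61.2 dB.
Sum in the linear (power) domain: Σ 10^(Lᵢ/10) = 10^(61.2/10) + 10^(91.9/10) + 10^(89.5/10) = 2.441e+09.
Back to dB: 10·log₁₀ Σ = 93.9 dB.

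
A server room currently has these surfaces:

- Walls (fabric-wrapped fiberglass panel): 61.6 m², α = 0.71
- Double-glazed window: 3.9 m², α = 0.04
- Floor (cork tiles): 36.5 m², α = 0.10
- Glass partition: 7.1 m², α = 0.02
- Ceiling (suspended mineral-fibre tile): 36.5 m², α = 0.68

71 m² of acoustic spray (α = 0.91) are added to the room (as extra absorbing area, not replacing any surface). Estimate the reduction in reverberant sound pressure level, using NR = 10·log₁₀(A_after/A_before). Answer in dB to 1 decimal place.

Total absorption A_before = 61.6*0.71 + 3.9*0.04 + 36.5*0.10 + 7.1*0.02 + 36.5*0.68
  = 43.736 + 0.156 + 3.650 + 0.142 + 24.820 = 72.504 m² sabins.
Treatment contributes 71·0.91 = 64.610 sabins.
New total A_after = 137.114 sabins.
Reduction = 10 log₁₀(A_after/A_before) = 10 log₁₀(1.8911) = 2.8 dB.

2.8 dB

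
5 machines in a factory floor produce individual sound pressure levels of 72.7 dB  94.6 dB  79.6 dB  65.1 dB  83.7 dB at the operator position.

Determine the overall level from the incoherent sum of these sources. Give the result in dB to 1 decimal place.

95.1 dB

Sum in the linear (power) domain: Σ 10^(Lᵢ/10) = 10^(72.7/10) + 10^(94.6/10) + 10^(79.6/10) + 10^(65.1/10) + 10^(83.7/10) = 3.232e+09.
L_total = 10·log₁₀(3.232e+09) = 95.1 dB.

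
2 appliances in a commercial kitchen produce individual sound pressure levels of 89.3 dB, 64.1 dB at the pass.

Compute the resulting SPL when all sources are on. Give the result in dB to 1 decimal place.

89.3 dB

Converting to relative power and adding: 10^(89.3/10) + 10^(64.1/10) = 8.537e+08.
Back to dB: 10·log₁₀ Σ = 89.3 dB.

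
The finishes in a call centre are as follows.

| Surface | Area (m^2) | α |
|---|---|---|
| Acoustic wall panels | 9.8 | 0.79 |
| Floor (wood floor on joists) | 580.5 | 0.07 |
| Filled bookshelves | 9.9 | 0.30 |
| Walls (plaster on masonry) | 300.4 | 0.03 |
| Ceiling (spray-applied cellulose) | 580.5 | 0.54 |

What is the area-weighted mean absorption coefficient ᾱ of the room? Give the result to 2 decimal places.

S = Σ Sᵢ = 9.8 + 580.5 + 9.9 + 300.4 + 580.5 = 1481.1 m^2.
Σ(Sᵢαᵢ) = 9.8*0.79 + 580.5*0.07 + 9.9*0.30 + 300.4*0.03 + 580.5*0.54 = 373.829.
ᾱ = 373.829 / 1481.1 = 0.25.

0.25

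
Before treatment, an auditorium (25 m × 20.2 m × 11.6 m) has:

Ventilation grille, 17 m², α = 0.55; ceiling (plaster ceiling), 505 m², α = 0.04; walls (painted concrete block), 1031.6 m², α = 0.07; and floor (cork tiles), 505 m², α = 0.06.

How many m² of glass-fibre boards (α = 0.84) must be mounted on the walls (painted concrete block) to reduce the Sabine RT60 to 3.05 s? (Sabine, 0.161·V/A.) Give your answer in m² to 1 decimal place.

230.1

A₁ = Σ Sᵢαᵢ = 17·0.55 + 505·0.04 + 1031.6·0.07 + 505·0.06 = 132.062 sabins.
V = 5858 m³. Target absorption A₂ = 0.161 × 5858 / 3.05 = 309.226 sabins.
ΔA needed = 309.226 − 132.062 = 177.164 sabins.
Net gain per m²: Δα = 0.84 − 0.07 = 0.77.
Panel area = 177.164 / 0.77 = 230.1 m².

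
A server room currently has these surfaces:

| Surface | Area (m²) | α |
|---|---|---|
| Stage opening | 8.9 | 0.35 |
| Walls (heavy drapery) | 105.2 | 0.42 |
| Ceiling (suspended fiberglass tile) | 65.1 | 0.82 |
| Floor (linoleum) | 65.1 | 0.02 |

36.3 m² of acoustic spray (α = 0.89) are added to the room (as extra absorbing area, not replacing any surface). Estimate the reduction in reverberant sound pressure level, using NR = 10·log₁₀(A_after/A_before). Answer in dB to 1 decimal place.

Equivalent absorption area: A_before = 8.9·0.35 + 105.2·0.42 + 65.1·0.82 + 65.1·0.02 = 101.983 m².
Treatment contributes 36.3·0.89 = 32.307 sabins.
New total A_after = 134.290 sabins.
Reduction = 10 log₁₀(A_after/A_before) = 10 log₁₀(1.3168) = 1.2 dB.

1.2 dB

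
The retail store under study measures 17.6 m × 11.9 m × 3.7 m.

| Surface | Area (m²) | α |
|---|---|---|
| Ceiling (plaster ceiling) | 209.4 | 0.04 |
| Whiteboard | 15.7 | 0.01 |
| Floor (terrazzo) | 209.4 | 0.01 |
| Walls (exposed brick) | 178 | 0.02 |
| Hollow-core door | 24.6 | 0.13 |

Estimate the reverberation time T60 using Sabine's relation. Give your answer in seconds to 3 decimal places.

A = Σ Sᵢαᵢ = 209.4×0.04 + 15.7×0.01 + 209.4×0.01 + 178×0.02 + 24.6×0.13 = 17.385 sabins.
Volume V = 17.6 × 11.9 × 3.7 = 774.928 m³.
Sabine: RT60 = 0.161 × 774.928 / 17.385 = 7.176 s.

7.176 s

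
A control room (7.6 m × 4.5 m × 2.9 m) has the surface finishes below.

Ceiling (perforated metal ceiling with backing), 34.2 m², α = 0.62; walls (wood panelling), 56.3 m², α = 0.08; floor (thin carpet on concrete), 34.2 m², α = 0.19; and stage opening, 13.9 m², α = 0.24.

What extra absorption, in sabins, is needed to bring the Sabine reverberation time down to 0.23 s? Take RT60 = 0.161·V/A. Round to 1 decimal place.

Total absorption A₁ = 34.2×0.62 + 56.3×0.08 + 34.2×0.19 + 13.9×0.24
  = 21.204 + 4.504 + 6.498 + 3.336 = 35.542 m² sabins.
V = 99.18 m³. Required absorption A₂ = 0.161 × 99.18 / 0.23 = 69.426 sabins.
Shortfall: 69.426 − 35.542 = 33.9 sabins.

33.9 sabins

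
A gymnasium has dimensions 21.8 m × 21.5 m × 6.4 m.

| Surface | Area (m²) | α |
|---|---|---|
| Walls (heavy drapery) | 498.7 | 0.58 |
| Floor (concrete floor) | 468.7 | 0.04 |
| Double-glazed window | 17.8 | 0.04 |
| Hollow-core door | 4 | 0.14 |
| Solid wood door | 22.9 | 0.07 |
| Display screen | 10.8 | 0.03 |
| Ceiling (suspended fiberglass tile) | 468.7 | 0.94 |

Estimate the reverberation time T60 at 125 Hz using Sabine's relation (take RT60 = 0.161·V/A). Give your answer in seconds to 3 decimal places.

0.642 s

Equivalent absorption area: A = 498.7·0.58 + 468.7·0.04 + 17.8·0.04 + 4·0.14 + 22.9·0.07 + 10.8·0.03 + 468.7·0.94 = 751.771 m².
Volume V = 21.8 × 21.5 × 6.4 = 2999.68 m³.
RT60 = 0.161 · V / A = 0.161 × 2999.68 / 751.771 = 0.642 s.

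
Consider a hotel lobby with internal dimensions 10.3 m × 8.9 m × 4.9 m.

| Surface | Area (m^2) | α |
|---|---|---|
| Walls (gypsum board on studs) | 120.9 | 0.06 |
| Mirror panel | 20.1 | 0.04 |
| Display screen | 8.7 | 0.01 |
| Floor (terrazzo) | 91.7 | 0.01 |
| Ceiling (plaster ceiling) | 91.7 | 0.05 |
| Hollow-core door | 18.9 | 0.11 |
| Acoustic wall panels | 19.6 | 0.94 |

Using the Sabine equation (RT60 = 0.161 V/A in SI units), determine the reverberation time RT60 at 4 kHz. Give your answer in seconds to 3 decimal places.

A = Σ Sᵢαᵢ = 120.9×0.06 + 20.1×0.04 + 8.7×0.01 + 91.7×0.01 + 91.7×0.05 + 18.9×0.11 + 19.6×0.94 = 34.150 sabins.
V = 10.3·8.9·4.9 = 449.183 m³.
T = 0.161 V/A = 0.161·449.183/34.150 = 2.118 s.

2.118 seconds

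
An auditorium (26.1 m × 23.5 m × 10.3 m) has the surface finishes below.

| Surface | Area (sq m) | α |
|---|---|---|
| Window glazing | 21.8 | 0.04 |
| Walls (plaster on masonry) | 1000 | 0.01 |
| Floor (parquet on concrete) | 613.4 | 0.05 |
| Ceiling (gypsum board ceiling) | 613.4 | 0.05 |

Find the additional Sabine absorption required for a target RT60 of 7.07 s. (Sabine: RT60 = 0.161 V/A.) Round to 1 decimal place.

71.7 sabins

Total absorption A₁ = 21.8×0.04 + 1000×0.01 + 613.4×0.05 + 613.4×0.05
  = 0.872 + 10.000 + 30.670 + 30.670 = 72.212 sq m sabins.
V = 6317.505 m³. Required absorption A₂ = 0.161 × 6317.505 / 7.07 = 143.864 sabins.
Additional absorption ΔA = 143.864 − 72.212 = 71.7 sabins.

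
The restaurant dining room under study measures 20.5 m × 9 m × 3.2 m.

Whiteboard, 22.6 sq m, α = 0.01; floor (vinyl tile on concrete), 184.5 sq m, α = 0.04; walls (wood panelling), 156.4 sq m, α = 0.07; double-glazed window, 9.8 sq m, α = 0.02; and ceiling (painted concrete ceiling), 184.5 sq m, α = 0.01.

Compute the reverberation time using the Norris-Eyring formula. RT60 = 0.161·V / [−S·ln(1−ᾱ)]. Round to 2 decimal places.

S = Σ Sᵢ = 557.8 sq m.
Absorption A = 22.6×0.01 + 184.5×0.04 + 156.4×0.07 + 9.8×0.02 + 184.5×0.01 = 20.595 sabins.
ᾱ = 20.595 / 557.8 = 0.0369.
−S·ln(1−ᾱ) = −557.8 × ln(1 − 0.0369) = 20.972.
V = 20.5 × 9 × 3.2 = 590.4 m³.
T = 0.161·V/[−S·ln(1−ᾱ)] = 0.161·590.4/20.972 = 4.53 s.

4.53 s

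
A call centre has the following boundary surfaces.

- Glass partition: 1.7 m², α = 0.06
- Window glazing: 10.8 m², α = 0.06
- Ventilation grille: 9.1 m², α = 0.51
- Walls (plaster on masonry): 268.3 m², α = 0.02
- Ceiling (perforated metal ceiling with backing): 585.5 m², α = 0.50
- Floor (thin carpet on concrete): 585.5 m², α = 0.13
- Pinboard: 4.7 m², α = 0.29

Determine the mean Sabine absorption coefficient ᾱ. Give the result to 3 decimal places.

Total surface area S = 1465.6 m².
Weighted sum Σ Sα = 380.985.
ᾱ = 380.985 / 1465.6 = 0.260.

0.260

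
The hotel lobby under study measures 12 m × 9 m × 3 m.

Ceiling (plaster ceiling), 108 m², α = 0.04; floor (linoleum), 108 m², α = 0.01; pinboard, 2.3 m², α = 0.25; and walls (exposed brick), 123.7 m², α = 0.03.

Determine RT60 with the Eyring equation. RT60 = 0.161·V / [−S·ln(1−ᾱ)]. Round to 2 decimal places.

S = Σ Sᵢ = 342.0 m².
Absorption A = 108×0.04 + 108×0.01 + 2.3×0.25 + 123.7×0.03 = 9.686 sabins.
Mean coefficient ᾱ = A/S = 0.0283.
Eyring denominator: −S ln(1−ᾱ) = 9.818.
V = 12 × 9 × 3 = 324 m³.
RT60 = 0.161 × 324 / 9.818 = 5.31 s.

5.31 sec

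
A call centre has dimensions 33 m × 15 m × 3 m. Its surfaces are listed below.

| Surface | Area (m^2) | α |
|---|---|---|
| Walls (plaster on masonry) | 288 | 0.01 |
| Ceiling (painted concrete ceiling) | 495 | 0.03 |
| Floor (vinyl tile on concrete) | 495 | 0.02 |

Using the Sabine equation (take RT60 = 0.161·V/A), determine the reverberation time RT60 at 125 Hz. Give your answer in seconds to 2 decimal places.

Summing Sᵢαᵢ: 2.880 + 14.850 + 9.900 → A = 27.630 sabins.
Volume V = 33 × 15 × 3 = 1485 m³.
T = 0.161 V/A = 0.161·1485/27.630 = 8.65 s.

8.65 s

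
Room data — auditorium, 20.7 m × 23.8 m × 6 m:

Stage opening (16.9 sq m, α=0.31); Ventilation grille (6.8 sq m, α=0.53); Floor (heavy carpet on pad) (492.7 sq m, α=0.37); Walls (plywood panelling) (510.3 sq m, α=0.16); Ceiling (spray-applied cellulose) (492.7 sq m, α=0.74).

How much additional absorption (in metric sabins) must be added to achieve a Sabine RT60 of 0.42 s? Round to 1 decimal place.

Equivalent absorption area: A₁ = 16.9*0.31 + 6.8*0.53 + 492.7*0.37 + 510.3*0.16 + 492.7*0.74 = 637.388 sq m.
Target A₂ = 0.161·2955.96/0.42 = 1133.118 sabins (V = 2955.96 m³).
Shortfall: 1133.118 − 637.388 = 495.7 sabins.

495.7 sabins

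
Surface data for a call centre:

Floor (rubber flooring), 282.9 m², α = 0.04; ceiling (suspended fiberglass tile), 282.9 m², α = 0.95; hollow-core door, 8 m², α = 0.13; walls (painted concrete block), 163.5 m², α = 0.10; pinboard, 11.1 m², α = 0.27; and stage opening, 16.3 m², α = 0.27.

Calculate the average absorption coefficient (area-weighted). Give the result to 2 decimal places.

S = Σ Sᵢ = 282.9 + 282.9 + 8 + 163.5 + 11.1 + 16.3 = 764.7 m².
Weighted sum Σ Sα = 304.859.
ᾱ = 304.859 / 764.7 = 0.40.

0.40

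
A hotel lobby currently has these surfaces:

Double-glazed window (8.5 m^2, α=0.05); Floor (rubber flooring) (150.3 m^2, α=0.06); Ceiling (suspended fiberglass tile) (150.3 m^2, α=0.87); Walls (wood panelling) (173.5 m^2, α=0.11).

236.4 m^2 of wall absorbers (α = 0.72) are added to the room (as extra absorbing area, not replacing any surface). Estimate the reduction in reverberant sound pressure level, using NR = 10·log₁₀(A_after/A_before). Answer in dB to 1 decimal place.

Summing Sᵢαᵢ: 0.425 + 9.018 + 130.761 + 19.085 → A_before = 159.289 sabins.
Added absorption = 236.4 × 0.72 = 170.208 sabins.
New total A_after = 329.497 sabins.
Reduction = 10 log₁₀(A_after/A_before) = 10 log₁₀(2.0685) = 3.2 dB.

3.2 dB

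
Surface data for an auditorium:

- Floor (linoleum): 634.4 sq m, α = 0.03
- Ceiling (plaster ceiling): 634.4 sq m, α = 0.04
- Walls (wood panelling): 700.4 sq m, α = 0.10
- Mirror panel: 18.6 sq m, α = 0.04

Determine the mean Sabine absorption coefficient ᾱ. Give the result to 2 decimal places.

0.06

S = Σ Sᵢ = 634.4 + 634.4 + 700.4 + 18.6 = 1987.8 sq m.
Weighted sum Σ Sα = 115.192.
ᾱ = A/S = 0.06.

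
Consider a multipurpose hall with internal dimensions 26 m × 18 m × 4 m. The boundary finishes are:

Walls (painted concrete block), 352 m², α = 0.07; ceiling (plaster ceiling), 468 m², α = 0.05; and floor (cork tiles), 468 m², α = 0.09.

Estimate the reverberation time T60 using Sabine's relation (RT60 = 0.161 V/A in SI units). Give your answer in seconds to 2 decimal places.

Equivalent absorption area: A = 352·0.07 + 468·0.05 + 468·0.09 = 90.160 m².
Volume V = 26 × 18 × 4 = 1872 m³.
T = 0.161 V/A = 0.161·1872/90.160 = 3.34 s.

3.34 sec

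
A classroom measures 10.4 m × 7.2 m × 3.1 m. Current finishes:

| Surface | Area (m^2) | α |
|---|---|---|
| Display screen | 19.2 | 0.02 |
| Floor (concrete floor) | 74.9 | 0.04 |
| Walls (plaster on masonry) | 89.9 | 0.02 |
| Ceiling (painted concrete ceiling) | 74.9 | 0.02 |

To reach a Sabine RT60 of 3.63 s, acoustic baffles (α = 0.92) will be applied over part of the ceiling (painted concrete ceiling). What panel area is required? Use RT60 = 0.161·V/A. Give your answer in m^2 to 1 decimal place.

Total absorption A₁ = 19.2*0.02 + 74.9*0.04 + 89.9*0.02 + 74.9*0.02
  = 0.384 + 2.996 + 1.798 + 1.498 = 6.676 m^2 sabins.
Required A₂ = 0.161·232.128/3.63 = 10.295 sabins.
Absorption to add: 10.295 − 6.676 = 3.619 sabins.
Each m^2 of panel replacing the ceiling (painted concrete ceiling) adds (0.92 − 0.02) = 0.90 sabins.
Panel area = 3.619 / 0.90 = 4.0 m^2.

4.0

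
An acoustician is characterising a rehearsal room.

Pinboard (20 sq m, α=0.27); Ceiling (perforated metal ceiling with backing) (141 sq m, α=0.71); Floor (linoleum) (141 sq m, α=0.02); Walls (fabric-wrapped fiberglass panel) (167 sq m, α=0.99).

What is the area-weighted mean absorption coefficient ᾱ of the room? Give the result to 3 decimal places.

0.583

S = Σ Sᵢ = 20 + 141 + 141 + 167 = 469.0 sq m.
A = 20×0.27 + 141×0.71 + 141×0.02 + 167×0.99 = 273.660 sabins.
ᾱ = A/S = 0.583.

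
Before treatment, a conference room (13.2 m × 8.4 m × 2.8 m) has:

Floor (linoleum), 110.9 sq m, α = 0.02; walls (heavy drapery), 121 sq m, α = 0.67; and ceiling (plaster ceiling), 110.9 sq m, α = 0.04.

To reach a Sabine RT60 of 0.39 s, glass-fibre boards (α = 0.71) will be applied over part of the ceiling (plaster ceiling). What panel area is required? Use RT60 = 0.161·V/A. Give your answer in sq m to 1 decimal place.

60.4

A₁ = Σ Sᵢαᵢ = 110.9*0.02 + 121*0.67 + 110.9*0.04 = 87.724 sabins.
Required A₂ = 0.161·310.464/0.39 = 128.166 sabins.
Absorption to add: 128.166 − 87.724 = 40.442 sabins.
Each sq m of panel replacing the ceiling (plaster ceiling) adds (0.71 − 0.04) = 0.67 sabins.
Panel area = 40.442 / 0.67 = 60.4 sq m.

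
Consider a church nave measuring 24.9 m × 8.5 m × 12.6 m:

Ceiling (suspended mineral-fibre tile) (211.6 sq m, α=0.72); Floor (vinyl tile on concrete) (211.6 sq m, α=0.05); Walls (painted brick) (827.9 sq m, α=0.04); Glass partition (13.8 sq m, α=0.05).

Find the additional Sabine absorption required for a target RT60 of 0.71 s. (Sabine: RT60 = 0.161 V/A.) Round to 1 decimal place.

408.0 sabins

Total absorption A₁ = 211.6*0.72 + 211.6*0.05 + 827.9*0.04 + 13.8*0.05
  = 152.352 + 10.580 + 33.116 + 0.690 = 196.738 sq m sabins.
For T = 0.71 s, need A₂ = 0.161·V/T = 0.161·2666.79/0.71 = 604.723 sabins.
Shortfall: 604.723 − 196.738 = 408.0 sabins.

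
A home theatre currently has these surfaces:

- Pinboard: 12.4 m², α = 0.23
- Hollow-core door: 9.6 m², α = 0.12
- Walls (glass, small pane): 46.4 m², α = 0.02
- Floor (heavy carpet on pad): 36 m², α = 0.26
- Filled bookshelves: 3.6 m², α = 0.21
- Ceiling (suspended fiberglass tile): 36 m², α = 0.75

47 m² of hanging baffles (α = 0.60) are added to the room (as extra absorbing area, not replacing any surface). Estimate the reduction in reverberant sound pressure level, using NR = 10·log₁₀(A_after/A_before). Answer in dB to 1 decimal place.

Equivalent absorption area: A_before = 12.4×0.23 + 9.6×0.12 + 46.4×0.02 + 36×0.26 + 3.6×0.21 + 36×0.75 = 42.048 m².
Treatment contributes 47·0.60 = 28.200 sabins.
New total A_after = 70.248 sabins.
NR = 10·log₁₀(70.248/42.048) = 2.2 dB.

2.2 dB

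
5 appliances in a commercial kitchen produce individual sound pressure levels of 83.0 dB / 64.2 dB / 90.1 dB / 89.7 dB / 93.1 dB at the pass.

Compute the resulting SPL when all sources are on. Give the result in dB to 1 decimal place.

96.2 dB

Converting to relative power and adding: 10^(83.0/10) + 10^(64.2/10) + 10^(90.1/10) + 10^(89.7/10) + 10^(93.1/10) = 4.2e+09.
L_total = 10·log₁₀(4.2e+09) = 96.2 dB.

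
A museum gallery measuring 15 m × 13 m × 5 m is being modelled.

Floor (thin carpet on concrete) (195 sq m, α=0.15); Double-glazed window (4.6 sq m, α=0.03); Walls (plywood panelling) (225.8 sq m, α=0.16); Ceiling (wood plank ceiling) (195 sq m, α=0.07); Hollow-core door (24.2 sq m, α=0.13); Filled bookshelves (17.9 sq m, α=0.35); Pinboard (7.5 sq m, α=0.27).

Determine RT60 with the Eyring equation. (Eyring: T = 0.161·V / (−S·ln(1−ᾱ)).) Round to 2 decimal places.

1.61 s

S = Σ Sᵢ = 670.0 sq m.
Absorption A = 195·0.15 + 4.6·0.03 + 225.8·0.16 + 195·0.07 + 24.2·0.13 + 17.9·0.35 + 7.5·0.27 = 90.602 sabins.
ᾱ = 90.602 / 670.0 = 0.1352.
−S·ln(1−ᾱ) = −670.0 × ln(1 − 0.1352) = 97.322.
V = 15 × 13 × 5 = 975 m³.
T = 0.161·V/[−S·ln(1−ᾱ)] = 0.161·975/97.322 = 1.61 s.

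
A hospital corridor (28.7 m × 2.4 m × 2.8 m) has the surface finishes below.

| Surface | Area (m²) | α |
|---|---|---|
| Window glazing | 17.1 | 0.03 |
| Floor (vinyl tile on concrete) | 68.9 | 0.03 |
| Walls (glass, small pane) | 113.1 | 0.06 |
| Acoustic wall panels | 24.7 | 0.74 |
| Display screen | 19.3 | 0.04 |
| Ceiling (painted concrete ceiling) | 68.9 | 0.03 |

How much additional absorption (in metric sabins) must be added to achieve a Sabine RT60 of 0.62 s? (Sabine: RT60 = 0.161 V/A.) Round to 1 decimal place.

Equivalent absorption area: A₁ = 17.1*0.03 + 68.9*0.03 + 113.1*0.06 + 24.7*0.74 + 19.3*0.04 + 68.9*0.03 = 30.483 m².
For T = 0.62 s, need A₂ = 0.161·V/T = 0.161·192.864/0.62 = 50.082 sabins.
Additional absorption ΔA = 50.082 − 30.483 = 19.6 sabins.

19.6 sabins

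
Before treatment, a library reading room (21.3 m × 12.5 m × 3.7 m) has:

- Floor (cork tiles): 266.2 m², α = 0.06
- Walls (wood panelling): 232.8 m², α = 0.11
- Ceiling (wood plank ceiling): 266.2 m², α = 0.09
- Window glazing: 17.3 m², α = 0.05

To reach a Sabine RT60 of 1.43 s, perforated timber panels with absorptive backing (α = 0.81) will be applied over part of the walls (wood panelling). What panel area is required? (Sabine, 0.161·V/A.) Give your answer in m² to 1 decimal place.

63.6

A₁ = Σ Sᵢαᵢ = 266.2*0.06 + 232.8*0.11 + 266.2*0.09 + 17.3*0.05 = 66.403 sabins.
V = 985.125 m³. Target absorption A₂ = 0.161 × 985.125 / 1.43 = 110.913 sabins.
ΔA needed = 110.913 − 66.403 = 44.510 sabins.
Each m² of panel replacing the walls (wood panelling) adds (0.81 − 0.11) = 0.70 sabins.
Area = ΔA/Δα = 44.510/0.70 = 63.6 m².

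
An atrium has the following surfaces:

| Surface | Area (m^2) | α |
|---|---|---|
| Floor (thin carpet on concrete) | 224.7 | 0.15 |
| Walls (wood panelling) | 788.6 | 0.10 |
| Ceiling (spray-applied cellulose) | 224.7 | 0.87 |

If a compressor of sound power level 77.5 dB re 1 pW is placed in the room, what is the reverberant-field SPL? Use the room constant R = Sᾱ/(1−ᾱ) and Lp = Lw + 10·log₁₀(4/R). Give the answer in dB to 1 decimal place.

Σ(Sᵢαᵢ) = 224.7·0.15 + 788.6·0.10 + 224.7·0.87 = 308.054; total area S = 1238.0 m^2.
ᾱ = 0.2488, so room constant R = A/(1−ᾱ) = 410.083 m^2.
Lp = 77.5 + 10·log₁₀(4/410.083) = 77.5 + (-20.11) = 57.4 dB.

57.4 dB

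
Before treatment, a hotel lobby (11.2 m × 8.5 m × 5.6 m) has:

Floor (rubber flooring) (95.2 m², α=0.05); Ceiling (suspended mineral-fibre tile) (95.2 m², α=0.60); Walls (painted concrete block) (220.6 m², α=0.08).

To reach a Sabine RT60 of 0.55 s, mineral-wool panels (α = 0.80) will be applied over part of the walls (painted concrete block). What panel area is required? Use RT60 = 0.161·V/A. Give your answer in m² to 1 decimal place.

106.3

Equivalent absorption area: A₁ = 95.2·0.05 + 95.2·0.60 + 220.6·0.08 = 79.528 m².
V = 533.12 m³. Target absorption A₂ = 0.161 × 533.12 / 0.55 = 156.059 sabins.
Absorption to add: 156.059 − 79.528 = 76.531 sabins.
Each m² of panel replacing the walls (painted concrete block) adds (0.80 − 0.08) = 0.72 sabins.
Panel area = 76.531 / 0.72 = 106.3 m².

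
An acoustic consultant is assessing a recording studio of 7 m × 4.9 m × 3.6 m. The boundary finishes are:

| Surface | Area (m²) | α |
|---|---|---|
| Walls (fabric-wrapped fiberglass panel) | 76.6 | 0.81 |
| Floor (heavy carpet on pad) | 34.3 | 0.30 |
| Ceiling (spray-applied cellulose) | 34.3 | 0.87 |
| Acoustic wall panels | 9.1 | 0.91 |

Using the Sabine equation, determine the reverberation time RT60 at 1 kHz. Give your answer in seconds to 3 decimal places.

Summing Sᵢαᵢ: 62.046 + 10.290 + 29.841 + 8.281 → A = 110.458 sabins.
V = 7·4.9·3.6 = 123.48 m³.
RT60 = 0.161 · V / A = 0.161 × 123.48 / 110.458 = 0.180 s.

0.180 s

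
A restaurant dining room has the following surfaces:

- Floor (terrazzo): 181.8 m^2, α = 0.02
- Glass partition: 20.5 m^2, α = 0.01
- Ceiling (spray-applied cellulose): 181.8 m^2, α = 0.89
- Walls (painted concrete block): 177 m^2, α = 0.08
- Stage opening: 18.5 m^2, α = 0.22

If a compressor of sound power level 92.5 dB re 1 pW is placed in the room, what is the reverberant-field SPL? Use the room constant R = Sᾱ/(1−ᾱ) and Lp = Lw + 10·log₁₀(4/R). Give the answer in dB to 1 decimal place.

Σ(Sᵢαᵢ) = 181.8·0.02 + 20.5·0.01 + 181.8·0.89 + 177·0.08 + 18.5·0.22 = 183.873; total area S = 579.6 m^2.
ᾱ = 183.873/579.6 = 0.3172; R = Sᾱ/(1−ᾱ) = 183.873/(1−0.3172) = 269.293 m^2.
Lp = Lw + 10 log₁₀(4/R) = 92.5 -18.28 = 74.2 dB.

74.2 dB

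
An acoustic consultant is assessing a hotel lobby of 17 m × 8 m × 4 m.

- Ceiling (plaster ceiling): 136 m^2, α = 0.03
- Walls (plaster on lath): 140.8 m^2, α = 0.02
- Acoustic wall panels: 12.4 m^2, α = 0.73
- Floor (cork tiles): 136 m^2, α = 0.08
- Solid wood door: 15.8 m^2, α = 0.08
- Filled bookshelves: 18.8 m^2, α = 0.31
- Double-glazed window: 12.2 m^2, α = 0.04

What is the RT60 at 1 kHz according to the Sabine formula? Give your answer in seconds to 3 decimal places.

2.545 seconds

Equivalent absorption area: A = 136·0.03 + 140.8·0.02 + 12.4·0.73 + 136·0.08 + 15.8·0.08 + 18.8·0.31 + 12.2·0.04 = 34.408 m^2.
Room volume: 544 m³.
T = 0.161 V/A = 0.161·544/34.408 = 2.545 s.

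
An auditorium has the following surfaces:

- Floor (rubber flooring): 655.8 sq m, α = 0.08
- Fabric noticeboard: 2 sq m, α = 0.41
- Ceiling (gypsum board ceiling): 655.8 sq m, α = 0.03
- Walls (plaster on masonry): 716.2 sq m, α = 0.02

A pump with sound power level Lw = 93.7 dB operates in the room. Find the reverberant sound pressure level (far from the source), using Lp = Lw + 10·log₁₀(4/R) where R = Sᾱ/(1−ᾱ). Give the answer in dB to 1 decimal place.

80.1 dB

A = 87.282 sabins; S = 2029.8 sq m.
ᾱ = 87.282/2029.8 = 0.0430; R = Sᾱ/(1−ᾱ) = 87.282/(1−0.0430) = 91.204 sq m.
Lp = 93.7 + 10·log₁₀(4/91.204) = 93.7 + (-13.58) = 80.1 dB.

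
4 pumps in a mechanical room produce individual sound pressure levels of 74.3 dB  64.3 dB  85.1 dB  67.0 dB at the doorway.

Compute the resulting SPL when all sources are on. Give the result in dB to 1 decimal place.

Σ 10^(Lᵢ/10) = 3.582e+08.
Combined level = 10 log₁₀(3.582e+08) = 85.5 dB.

85.5 dB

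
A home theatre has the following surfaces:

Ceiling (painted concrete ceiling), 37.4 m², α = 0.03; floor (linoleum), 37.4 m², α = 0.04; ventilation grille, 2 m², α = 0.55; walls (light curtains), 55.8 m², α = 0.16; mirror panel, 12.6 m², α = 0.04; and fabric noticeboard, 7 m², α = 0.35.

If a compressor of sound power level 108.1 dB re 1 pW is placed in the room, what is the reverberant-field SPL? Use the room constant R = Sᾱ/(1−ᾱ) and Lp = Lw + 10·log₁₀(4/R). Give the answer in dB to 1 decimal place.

A = 15.600 sabins; S = 152.2 m².
ᾱ = 0.1025, so room constant R = A/(1−ᾱ) = 17.382 m².
Lp = 108.1 + 10·log₁₀(4/17.382) = 108.1 + (-6.38) = 101.7 dB.

101.7 dB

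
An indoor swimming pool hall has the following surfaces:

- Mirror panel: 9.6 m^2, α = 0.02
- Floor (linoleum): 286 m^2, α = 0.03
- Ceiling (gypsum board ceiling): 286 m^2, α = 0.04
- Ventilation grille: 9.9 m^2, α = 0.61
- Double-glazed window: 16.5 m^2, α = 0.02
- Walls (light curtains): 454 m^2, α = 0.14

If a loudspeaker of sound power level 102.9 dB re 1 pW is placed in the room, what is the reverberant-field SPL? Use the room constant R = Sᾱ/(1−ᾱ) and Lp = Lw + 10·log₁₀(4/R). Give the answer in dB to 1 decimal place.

Σ(Sᵢαᵢ) = 9.6×0.02 + 286×0.03 + 286×0.04 + 9.9×0.61 + 16.5×0.02 + 454×0.14 = 90.141; total area S = 1062.0 m^2.
ᾱ = 0.0849, so room constant R = A/(1−ᾱ) = 98.504 m^2.
Lp = Lw + 10 log₁₀(4/R) = 102.9 -13.91 = 89.0 dB.

89.0 dB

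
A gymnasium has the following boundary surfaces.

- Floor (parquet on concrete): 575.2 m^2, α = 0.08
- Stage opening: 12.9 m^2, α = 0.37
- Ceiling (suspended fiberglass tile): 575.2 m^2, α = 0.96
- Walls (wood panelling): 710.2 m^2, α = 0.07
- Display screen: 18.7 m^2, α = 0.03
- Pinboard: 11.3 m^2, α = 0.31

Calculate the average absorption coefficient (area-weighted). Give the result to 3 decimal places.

S = Σ Sᵢ = 575.2 + 12.9 + 575.2 + 710.2 + 18.7 + 11.3 = 1903.5 m^2.
Weighted sum Σ Sα = 656.759.
ᾱ = 656.759 / 1903.5 = 0.345.

0.345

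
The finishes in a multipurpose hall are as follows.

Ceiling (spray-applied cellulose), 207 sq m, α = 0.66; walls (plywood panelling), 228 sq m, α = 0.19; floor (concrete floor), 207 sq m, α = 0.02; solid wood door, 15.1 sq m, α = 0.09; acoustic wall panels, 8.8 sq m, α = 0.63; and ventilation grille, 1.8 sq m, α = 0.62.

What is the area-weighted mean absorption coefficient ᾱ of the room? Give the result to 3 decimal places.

Total surface area S = 667.7 sq m.
Weighted sum Σ Sα = 192.099.
ᾱ = 192.099 / 667.7 = 0.288.

0.288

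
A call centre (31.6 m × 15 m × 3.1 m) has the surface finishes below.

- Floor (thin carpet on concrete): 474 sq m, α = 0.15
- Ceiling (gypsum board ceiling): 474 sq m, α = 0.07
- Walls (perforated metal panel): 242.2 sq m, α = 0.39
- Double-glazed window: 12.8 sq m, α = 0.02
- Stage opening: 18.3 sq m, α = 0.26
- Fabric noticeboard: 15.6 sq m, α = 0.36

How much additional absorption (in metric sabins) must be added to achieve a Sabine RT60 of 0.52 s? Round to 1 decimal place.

Equivalent absorption area: A₁ = 474·0.15 + 474·0.07 + 242.2·0.39 + 12.8·0.02 + 18.3·0.26 + 15.6·0.36 = 209.368 sq m.
For T = 0.52 s, need A₂ = 0.161·V/T = 0.161·1469.4/0.52 = 454.949 sabins.
ΔA = A₂ − A₁ = 454.949 − 209.368 = 245.6 sabins.

245.6 sabins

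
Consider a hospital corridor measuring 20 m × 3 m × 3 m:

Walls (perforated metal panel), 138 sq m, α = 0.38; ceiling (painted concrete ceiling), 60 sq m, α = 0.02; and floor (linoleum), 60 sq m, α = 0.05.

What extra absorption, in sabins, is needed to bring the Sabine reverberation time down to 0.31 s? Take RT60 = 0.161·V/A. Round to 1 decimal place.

36.8 sabins

Summing Sᵢαᵢ: 52.440 + 1.200 + 3.000 → A₁ = 56.640 sabins.
For T = 0.31 s, need A₂ = 0.161·V/T = 0.161·180/0.31 = 93.484 sabins.
Additional absorption ΔA = 93.484 − 56.640 = 36.8 sabins.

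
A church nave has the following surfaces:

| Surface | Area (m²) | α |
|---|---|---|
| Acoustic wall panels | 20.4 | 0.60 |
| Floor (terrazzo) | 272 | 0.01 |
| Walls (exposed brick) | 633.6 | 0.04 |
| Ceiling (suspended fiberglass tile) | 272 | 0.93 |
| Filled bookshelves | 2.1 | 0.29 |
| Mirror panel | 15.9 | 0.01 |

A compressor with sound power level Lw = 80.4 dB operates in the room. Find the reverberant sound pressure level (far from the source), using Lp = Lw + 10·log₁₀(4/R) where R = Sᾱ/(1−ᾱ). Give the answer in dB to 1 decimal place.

60.5 dB

Σ(Sᵢαᵢ) = 20.4·0.60 + 272·0.01 + 633.6·0.04 + 272·0.93 + 2.1·0.29 + 15.9·0.01 = 294.032; total area S = 1216.0 m².
ᾱ = 294.032/1216.0 = 0.2418; R = Sᾱ/(1−ᾱ) = 294.032/(1−0.2418) = 387.803 m².
Lp = Lw + 10 log₁₀(4/R) = 80.4 -19.87 = 60.5 dB.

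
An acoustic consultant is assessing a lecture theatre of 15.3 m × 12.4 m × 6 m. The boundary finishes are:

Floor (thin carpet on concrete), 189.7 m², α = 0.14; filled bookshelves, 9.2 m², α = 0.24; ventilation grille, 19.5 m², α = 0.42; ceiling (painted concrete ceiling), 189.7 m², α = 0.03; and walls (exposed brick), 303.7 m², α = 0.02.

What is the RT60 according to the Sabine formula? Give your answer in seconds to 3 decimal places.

A = Σ Sᵢαᵢ = 189.7*0.14 + 9.2*0.24 + 19.5*0.42 + 189.7*0.03 + 303.7*0.02 = 48.721 sabins.
V = 15.3·12.4·6 = 1138.32 m³.
Sabine: RT60 = 0.161 × 1138.32 / 48.721 = 3.762 s.

3.762 sec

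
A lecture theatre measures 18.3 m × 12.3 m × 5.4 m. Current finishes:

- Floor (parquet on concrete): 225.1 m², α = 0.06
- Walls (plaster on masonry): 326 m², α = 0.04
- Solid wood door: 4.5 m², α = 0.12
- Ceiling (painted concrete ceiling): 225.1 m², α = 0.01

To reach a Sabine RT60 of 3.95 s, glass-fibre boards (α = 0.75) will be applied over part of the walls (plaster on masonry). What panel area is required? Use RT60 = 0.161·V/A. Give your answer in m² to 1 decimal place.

Summing Sᵢαᵢ: 13.506 + 13.040 + 0.540 + 2.251 → A₁ = 29.337 sabins.
Required A₂ = 0.161·1215.486/3.95 = 49.543 sabins.
Absorption to add: 49.543 − 29.337 = 20.206 sabins.
Net gain per m²: Δα = 0.75 − 0.04 = 0.71.
Area = ΔA/Δα = 20.206/0.71 = 28.5 m².

28.5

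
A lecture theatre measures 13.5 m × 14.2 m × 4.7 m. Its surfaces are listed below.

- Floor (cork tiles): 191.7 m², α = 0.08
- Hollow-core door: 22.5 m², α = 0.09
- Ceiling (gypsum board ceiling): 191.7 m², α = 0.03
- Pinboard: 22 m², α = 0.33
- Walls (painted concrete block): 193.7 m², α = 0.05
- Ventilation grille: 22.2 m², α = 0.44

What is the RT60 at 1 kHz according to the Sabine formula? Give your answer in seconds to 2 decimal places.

A = Σ Sᵢαᵢ = 191.7×0.08 + 22.5×0.09 + 191.7×0.03 + 22×0.33 + 193.7×0.05 + 22.2×0.44 = 49.825 sabins.
Volume V = 13.5 × 14.2 × 4.7 = 900.99 m³.
T = 0.161 V/A = 0.161·900.99/49.825 = 2.91 s.

2.91 seconds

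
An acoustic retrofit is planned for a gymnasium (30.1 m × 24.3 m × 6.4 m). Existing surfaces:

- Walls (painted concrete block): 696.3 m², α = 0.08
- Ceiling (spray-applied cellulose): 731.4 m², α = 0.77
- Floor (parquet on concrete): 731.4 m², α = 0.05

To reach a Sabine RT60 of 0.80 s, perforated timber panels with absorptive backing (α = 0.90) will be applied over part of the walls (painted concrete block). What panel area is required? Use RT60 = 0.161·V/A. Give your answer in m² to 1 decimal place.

349.5

Total absorption A₁ = 696.3·0.08 + 731.4·0.77 + 731.4·0.05
  = 55.704 + 563.178 + 36.570 = 655.452 m² sabins.
Required A₂ = 0.161·4681.152/0.80 = 942.082 sabins.
Absorption to add: 942.082 − 655.452 = 286.630 sabins.
Each m² of panel replacing the walls (painted concrete block) adds (0.90 − 0.08) = 0.82 sabins.
Area = ΔA/Δα = 286.630/0.82 = 349.5 m².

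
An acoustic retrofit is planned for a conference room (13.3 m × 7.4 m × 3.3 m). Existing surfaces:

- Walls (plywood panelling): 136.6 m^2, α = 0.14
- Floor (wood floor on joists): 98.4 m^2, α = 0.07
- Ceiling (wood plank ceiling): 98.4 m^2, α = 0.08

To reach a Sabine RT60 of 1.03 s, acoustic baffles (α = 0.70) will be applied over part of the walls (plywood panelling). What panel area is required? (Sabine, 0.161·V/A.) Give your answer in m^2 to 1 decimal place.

30.1

Summing Sᵢαᵢ: 19.124 + 6.888 + 7.872 → A₁ = 33.884 sabins.
Required A₂ = 0.161·324.786/1.03 = 50.768 sabins.
Absorption to add: 50.768 − 33.884 = 16.884 sabins.
Net gain per m^2: Δα = 0.70 − 0.14 = 0.56.
Area = ΔA/Δα = 16.884/0.56 = 30.1 m^2.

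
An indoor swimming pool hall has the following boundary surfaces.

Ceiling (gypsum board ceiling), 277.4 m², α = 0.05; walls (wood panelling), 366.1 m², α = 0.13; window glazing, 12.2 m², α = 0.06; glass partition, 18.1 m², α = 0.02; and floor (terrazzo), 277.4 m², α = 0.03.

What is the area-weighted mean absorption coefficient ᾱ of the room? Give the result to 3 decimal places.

S = Σ Sᵢ = 277.4 + 366.1 + 12.2 + 18.1 + 277.4 = 951.2 m².
A = 277.4*0.05 + 366.1*0.13 + 12.2*0.06 + 18.1*0.02 + 277.4*0.03 = 70.879 sabins.
ᾱ = 70.879 / 951.2 = 0.075.

0.075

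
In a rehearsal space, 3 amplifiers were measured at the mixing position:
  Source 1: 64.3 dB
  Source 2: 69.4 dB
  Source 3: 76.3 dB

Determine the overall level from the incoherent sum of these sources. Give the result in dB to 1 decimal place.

Converting to relative power and adding: 10^(64.3/10) + 10^(69.4/10) + 10^(76.3/10) = 5.406e+07.
Back to dB: 10·log₁₀ Σ = 77.3 dB.

77.3 dB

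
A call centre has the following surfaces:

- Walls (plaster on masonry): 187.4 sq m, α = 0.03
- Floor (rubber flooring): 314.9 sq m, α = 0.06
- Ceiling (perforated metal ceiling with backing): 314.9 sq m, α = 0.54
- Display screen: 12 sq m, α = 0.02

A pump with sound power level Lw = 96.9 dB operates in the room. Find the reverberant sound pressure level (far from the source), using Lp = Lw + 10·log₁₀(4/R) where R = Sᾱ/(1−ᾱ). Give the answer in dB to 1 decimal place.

78.9 dB

Σ(Sᵢαᵢ) = 187.4×0.03 + 314.9×0.06 + 314.9×0.54 + 12×0.02 = 194.802; total area S = 829.2 sq m.
ᾱ = 0.2349, so room constant R = A/(1−ᾱ) = 254.610 sq m.
Lp = 96.9 + 10·log₁₀(4/254.610) = 96.9 + (-18.04) = 78.9 dB.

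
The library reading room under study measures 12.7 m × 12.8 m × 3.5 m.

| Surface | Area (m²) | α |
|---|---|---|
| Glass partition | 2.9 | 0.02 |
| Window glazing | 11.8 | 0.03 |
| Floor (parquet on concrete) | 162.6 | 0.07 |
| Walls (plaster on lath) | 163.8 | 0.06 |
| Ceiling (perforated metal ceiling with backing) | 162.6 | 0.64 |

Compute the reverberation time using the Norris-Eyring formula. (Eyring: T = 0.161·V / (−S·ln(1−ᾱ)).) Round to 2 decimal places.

S = Σ Sᵢ = 503.7 m².
Σ(Sᵢαᵢ) = 2.9×0.02 + 11.8×0.03 + 162.6×0.07 + 163.8×0.06 + 162.6×0.64 = 125.686.
ᾱ = 125.686 / 503.7 = 0.2495.
Eyring denominator: −S ln(1−ᾱ) = 144.570.
V = 12.7 × 12.8 × 3.5 = 568.96 m³.
T = 0.161·V/[−S·ln(1−ᾱ)] = 0.161·568.96/144.570 = 0.63 s.

0.63 s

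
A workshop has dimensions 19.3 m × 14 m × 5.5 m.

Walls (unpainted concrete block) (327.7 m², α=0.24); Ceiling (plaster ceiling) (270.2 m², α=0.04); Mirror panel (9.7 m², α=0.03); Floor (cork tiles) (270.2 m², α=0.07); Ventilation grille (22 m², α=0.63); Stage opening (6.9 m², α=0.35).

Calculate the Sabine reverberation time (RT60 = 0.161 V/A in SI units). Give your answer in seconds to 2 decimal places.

Equivalent absorption area: A = 327.7×0.24 + 270.2×0.04 + 9.7×0.03 + 270.2×0.07 + 22×0.63 + 6.9×0.35 = 124.936 m².
Volume V = 19.3 × 14 × 5.5 = 1486.1 m³.
T = 0.161 V/A = 0.161·1486.1/124.936 = 1.92 s.

1.92 sec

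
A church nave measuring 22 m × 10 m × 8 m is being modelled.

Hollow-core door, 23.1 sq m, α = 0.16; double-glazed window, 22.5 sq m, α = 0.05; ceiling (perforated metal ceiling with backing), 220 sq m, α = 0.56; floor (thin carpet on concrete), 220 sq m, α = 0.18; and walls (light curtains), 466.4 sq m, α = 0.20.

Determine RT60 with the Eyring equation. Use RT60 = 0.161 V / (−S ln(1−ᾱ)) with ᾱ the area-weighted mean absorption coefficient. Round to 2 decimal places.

Total surface area S = 23.1 + 22.5 + 220 + 220 + 466.4 = 952.0 sq m.
Σ(Sᵢαᵢ) = 23.1×0.16 + 22.5×0.05 + 220×0.56 + 220×0.18 + 466.4×0.20 = 260.901.
ᾱ = 260.901 / 952.0 = 0.2741.
−S·ln(1−ᾱ) = −952.0 × ln(1 − 0.2741) = 304.967.
V = 22 × 10 × 8 = 1760 m³.
T = 0.161·V/[−S·ln(1−ᾱ)] = 0.161·1760/304.967 = 0.93 s.

0.93 sec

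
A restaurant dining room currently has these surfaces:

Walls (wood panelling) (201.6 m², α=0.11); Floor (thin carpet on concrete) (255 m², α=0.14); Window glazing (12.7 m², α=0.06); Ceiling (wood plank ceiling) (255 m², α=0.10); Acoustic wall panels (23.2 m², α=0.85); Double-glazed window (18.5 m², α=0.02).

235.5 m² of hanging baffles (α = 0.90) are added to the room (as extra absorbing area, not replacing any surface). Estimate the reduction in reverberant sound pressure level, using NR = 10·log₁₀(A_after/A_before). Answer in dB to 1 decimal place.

Summing Sᵢαᵢ: 22.176 + 35.700 + 0.762 + 25.500 + 19.720 + 0.370 → A_before = 104.228 sabins.
Treatment contributes 235.5·0.90 = 211.950 sabins.
A_after = 104.228 + 211.950 = 316.178 sabins.
Reduction = 10 log₁₀(A_after/A_before) = 10 log₁₀(3.0335) = 4.8 dB.

4.8 dB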